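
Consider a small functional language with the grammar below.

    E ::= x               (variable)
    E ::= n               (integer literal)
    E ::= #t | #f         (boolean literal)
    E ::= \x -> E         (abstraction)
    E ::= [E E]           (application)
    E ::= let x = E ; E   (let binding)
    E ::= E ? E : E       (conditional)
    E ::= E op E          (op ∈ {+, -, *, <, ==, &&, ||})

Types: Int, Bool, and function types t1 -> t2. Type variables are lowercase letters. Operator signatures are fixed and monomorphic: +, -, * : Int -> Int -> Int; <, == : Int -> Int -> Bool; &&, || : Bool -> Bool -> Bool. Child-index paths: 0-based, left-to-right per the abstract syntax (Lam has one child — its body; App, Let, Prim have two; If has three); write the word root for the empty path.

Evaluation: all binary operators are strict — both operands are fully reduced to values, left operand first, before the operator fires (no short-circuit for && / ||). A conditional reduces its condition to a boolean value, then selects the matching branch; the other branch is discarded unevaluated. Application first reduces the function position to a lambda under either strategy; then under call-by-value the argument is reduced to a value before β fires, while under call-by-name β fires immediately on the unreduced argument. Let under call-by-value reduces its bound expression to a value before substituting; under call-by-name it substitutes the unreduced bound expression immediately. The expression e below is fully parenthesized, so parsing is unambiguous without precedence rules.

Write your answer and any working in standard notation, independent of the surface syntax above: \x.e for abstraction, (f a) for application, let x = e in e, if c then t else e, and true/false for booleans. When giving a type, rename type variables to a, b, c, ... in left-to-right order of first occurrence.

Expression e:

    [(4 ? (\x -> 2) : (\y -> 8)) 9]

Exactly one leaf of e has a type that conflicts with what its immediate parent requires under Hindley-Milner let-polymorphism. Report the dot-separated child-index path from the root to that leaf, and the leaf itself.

Derivation:
  unify Int ~ Bool
  FAIL: mismatch Int ~ Bool

Answer: 0.0 : 4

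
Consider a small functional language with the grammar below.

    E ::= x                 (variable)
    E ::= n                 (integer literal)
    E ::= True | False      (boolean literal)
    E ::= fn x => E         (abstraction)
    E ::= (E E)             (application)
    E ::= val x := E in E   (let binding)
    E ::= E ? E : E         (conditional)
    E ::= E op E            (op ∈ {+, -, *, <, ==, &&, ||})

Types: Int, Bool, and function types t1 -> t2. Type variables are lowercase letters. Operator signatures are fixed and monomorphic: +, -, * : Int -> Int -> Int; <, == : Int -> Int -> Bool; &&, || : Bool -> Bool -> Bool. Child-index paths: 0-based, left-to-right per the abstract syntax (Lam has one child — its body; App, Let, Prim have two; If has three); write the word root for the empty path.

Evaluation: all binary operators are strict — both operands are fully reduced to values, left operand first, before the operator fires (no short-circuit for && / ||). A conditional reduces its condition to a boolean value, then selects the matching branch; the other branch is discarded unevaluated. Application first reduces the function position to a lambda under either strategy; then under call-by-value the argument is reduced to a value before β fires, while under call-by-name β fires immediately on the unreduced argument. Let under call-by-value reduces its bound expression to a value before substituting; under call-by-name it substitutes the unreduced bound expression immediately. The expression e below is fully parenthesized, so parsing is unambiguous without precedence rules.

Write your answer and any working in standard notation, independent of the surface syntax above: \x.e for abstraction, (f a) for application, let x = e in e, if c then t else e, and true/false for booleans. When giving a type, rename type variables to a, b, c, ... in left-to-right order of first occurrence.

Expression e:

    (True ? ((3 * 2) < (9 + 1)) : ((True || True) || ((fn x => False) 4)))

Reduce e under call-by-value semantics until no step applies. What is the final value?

Derivation:
step 0: (if true then ((3 * 2) < (9 + 1)) else ((true || true) || ((\x.false) 4)))
step 1: [if@root] ((3 * 2) < (9 + 1))
step 2: [delta@0] (6 < (9 + 1))
step 3: [delta@1] (6 < 10)
step 4: [delta@root] true

Answer: true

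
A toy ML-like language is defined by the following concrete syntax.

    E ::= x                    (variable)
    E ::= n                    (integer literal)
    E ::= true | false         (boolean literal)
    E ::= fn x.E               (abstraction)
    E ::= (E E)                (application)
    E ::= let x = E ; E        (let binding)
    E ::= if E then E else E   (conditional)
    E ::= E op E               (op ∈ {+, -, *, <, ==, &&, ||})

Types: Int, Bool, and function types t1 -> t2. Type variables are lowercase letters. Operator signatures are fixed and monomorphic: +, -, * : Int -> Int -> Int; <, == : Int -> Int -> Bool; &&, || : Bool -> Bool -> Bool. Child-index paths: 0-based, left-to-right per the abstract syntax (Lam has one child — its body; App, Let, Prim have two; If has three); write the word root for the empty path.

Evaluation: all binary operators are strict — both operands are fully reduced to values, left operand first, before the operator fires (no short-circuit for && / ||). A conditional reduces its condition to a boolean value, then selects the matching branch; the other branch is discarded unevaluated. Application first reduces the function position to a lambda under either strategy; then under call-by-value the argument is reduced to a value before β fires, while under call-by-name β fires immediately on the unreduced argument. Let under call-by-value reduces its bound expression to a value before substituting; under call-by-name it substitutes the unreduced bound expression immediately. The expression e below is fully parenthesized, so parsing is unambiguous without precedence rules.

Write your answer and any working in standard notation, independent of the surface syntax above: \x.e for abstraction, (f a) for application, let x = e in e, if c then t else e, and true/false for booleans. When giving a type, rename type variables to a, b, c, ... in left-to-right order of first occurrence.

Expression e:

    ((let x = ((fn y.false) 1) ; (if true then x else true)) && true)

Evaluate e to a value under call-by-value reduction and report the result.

Answer: false

Working:
step 0: ((let x = ((\y.false) 1) in (if true then x else true)) && true)
step 1: [beta@0.0] ((let x = false in (if true then x else true)) && true)
step 2: [let@0] ((if true then false else true) && true)
step 3: [if@0] (false && true)
step 4: [delta@root] false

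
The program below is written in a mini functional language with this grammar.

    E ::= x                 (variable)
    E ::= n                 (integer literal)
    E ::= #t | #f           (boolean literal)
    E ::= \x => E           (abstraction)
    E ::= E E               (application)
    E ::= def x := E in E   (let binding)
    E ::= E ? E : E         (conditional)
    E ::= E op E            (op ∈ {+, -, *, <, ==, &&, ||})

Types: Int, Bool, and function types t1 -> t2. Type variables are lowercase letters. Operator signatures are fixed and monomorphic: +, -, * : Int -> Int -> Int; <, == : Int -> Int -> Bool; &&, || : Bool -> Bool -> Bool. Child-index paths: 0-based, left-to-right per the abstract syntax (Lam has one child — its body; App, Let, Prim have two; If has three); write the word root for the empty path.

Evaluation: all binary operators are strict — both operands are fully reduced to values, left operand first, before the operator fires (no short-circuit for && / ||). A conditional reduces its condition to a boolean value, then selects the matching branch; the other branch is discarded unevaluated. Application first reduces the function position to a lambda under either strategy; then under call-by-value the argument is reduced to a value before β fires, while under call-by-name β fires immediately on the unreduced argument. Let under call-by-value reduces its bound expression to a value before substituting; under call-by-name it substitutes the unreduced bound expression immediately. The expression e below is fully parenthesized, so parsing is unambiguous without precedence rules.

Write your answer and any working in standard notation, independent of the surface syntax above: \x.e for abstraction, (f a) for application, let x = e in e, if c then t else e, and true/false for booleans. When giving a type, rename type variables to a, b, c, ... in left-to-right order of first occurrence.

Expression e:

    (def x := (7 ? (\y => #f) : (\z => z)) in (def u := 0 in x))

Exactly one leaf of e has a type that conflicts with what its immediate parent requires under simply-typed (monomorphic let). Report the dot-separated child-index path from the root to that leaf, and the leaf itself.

Trace:
  unify Int ~ Bool
  FAIL: mismatch Int ~ Bool

Answer: 0.0 : 7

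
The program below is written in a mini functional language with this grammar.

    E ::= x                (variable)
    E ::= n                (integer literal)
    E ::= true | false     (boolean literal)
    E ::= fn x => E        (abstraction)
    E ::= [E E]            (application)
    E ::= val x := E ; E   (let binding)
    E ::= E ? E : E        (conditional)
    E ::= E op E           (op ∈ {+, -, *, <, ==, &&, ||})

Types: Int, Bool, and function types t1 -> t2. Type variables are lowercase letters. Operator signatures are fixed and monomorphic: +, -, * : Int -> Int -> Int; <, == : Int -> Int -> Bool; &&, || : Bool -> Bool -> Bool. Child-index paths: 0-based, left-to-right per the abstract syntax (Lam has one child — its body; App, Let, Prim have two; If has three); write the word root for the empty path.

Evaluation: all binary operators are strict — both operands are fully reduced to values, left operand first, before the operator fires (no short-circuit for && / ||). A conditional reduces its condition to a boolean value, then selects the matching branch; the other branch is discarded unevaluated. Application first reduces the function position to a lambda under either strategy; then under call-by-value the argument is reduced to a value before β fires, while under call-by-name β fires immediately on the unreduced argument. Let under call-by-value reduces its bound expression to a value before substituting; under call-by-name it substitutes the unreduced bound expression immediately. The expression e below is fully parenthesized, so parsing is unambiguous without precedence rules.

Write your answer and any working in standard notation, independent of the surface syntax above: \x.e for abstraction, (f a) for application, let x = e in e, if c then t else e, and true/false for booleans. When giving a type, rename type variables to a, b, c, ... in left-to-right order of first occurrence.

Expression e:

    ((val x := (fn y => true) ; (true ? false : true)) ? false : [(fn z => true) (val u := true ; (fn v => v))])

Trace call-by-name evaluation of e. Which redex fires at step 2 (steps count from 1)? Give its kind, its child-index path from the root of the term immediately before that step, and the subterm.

Answer: if at 0 : (if true then false else true)

Trace:
step 0: (if (let x = (\y.true) in (if true then false else true)) then false else ((\z.true) (let u = true in (\v.v))))
step 1: [let@0] (if (if true then false else true) then false else ((\z.true) (let u = true in (\v.v))))
step 2: [if@0] (if false then false else ((\z.true) (let u = true in (\v.v))))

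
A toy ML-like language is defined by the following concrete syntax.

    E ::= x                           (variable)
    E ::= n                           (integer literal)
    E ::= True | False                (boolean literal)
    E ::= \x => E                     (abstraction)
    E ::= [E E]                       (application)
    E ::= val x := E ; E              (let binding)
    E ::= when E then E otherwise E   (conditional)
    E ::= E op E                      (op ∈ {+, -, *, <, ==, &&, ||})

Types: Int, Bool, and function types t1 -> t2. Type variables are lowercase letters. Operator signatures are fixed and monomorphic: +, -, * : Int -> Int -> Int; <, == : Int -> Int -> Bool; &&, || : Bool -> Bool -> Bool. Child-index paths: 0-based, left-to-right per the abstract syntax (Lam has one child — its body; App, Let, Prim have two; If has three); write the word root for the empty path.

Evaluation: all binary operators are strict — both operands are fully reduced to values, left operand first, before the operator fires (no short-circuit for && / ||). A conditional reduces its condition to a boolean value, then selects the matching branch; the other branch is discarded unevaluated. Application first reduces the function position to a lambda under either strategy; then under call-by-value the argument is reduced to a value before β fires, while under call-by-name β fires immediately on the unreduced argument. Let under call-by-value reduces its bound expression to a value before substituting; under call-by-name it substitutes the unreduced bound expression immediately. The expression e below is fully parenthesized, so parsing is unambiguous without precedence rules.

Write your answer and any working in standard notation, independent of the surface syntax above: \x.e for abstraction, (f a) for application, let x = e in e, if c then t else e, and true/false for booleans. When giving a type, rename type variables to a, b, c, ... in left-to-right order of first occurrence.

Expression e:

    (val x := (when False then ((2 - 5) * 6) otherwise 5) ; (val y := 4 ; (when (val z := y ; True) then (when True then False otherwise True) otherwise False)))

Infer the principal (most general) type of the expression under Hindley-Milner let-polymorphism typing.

Answer: Bool

Derivation:
  unify Bool ~ Bool
  unify Int ~ Int
  unify Int ~ Int
  unify Int ~ Int
  unify Int ~ Int
  unify Int ~ Int
let x : Int
let y : Int
y : Int
let z : Int
  unify Bool ~ Bool
  unify Bool ~ Bool
  unify Bool ~ Bool
  unify Bool ~ Bool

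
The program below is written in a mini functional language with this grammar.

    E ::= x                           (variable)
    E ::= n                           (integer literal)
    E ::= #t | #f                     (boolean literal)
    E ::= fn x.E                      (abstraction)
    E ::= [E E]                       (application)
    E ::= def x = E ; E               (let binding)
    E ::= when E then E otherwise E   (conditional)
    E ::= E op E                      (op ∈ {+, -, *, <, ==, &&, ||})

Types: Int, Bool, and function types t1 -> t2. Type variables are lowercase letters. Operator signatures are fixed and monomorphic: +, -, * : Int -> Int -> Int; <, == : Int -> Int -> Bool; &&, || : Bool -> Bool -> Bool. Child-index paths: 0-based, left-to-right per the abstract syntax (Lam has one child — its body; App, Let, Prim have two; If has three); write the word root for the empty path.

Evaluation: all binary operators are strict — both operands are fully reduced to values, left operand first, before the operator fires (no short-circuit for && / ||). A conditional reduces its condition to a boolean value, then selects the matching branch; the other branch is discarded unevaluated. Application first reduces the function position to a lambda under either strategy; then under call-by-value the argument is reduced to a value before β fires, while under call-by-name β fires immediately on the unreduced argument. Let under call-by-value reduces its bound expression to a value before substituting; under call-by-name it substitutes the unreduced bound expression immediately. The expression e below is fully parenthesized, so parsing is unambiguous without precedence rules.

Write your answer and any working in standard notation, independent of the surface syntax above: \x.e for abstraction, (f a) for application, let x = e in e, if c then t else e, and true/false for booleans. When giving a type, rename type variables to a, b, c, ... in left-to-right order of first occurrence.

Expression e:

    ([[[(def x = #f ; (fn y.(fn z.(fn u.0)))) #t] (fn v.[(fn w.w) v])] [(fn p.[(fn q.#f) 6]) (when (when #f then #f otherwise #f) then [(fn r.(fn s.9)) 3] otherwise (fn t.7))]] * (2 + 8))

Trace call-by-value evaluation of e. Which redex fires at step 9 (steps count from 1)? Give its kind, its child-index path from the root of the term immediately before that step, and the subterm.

Derivation:
step 0: (((((let x = false in (\y.(\z.(\u.0)))) true) (\v.((\w.w) v))) ((\p.((\q.false) 6)) (if (if false then false else false) then ((\r.(\s.9)) 3) else (\t.7)))) * (2 + 8))
step 1: [let@0.0.0.0] (((((\y.(\z.(\u.0))) true) (\v.((\w.w) v))) ((\p.((\q.false) 6)) (if (if false then false else false) then ((\r.(\s.9)) 3) else (\t.7)))) * (2 + 8))
step 2: [beta@0.0.0] ((((\z.(\u.0)) (\v.((\w.w) v))) ((\p.((\q.false) 6)) (if (if false then false else false) then ((\r.(\s.9)) 3) else (\t.7)))) * (2 + 8))
step 3: [beta@0.0] (((\u.0) ((\p.((\q.false) 6)) (if (if false then false else false) then ((\r.(\s.9)) 3) else (\t.7)))) * (2 + 8))
step 4: [if@0.1.1.0] (((\u.0) ((\p.((\q.false) 6)) (if false then ((\r.(\s.9)) 3) else (\t.7)))) * (2 + 8))
step 5: [if@0.1.1] (((\u.0) ((\p.((\q.false) 6)) (\t.7))) * (2 + 8))
step 6: [beta@0.1] (((\u.0) ((\q.false) 6)) * (2 + 8))
step 7: [beta@0.1] (((\u.0) false) * (2 + 8))
step 8: [beta@0] (0 * (2 + 8))
step 9: [delta@1] (0 * 10)

Answer: delta at 1 : (2 + 8)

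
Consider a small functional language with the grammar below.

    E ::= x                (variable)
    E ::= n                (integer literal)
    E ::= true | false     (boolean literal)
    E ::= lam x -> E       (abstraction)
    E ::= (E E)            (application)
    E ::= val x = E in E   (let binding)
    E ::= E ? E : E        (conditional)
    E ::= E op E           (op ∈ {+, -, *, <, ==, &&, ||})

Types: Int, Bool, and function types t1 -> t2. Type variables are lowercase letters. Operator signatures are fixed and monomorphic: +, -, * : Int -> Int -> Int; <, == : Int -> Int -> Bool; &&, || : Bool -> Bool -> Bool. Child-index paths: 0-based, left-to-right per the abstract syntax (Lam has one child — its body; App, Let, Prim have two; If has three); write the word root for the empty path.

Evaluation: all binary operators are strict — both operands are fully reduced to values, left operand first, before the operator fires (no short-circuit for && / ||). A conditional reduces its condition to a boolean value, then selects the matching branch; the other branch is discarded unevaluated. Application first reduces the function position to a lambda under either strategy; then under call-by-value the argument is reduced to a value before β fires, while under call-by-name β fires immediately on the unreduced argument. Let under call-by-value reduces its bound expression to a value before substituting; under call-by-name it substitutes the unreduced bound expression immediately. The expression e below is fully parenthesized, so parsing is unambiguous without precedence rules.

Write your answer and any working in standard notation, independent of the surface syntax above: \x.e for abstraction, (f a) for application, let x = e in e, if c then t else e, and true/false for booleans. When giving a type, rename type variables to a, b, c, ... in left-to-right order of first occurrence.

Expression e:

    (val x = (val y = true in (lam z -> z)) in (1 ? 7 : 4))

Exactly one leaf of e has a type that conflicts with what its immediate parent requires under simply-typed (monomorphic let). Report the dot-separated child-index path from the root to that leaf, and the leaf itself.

Answer: 1.0 : 1

Derivation:
let y : Bool
z : a
\z._ : a -> a
let x : a -> a
  unify Int ~ Bool
  FAIL: mismatch Int ~ Bool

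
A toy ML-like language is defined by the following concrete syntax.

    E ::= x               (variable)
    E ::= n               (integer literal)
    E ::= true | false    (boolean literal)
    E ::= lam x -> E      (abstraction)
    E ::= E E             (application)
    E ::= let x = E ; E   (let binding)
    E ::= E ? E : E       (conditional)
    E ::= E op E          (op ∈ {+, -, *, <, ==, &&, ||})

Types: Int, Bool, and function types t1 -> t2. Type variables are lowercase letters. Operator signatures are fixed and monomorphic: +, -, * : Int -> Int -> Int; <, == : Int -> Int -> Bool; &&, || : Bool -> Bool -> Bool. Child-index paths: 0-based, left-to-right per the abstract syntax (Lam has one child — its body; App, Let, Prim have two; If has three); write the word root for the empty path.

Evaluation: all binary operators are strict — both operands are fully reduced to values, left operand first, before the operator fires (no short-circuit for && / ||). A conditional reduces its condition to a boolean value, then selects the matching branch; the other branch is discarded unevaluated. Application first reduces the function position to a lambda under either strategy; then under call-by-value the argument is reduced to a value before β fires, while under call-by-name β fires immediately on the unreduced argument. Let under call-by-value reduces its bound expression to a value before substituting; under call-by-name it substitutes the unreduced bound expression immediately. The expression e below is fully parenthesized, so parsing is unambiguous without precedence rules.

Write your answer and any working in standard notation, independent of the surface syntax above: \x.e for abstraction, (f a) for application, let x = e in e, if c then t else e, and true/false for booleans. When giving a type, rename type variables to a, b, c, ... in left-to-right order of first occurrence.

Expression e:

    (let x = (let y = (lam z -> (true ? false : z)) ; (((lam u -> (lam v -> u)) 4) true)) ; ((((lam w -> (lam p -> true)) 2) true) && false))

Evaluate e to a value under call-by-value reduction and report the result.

Answer: false

Working:
step 0: (let x = (let y = (\z.(if true then false else z)) in (((\u.(\v.u)) 4) true)) in ((((\w.(\p.true)) 2) true) && false))
step 1: [let@0] (let x = (((\u.(\v.u)) 4) true) in ((((\w.(\p.true)) 2) true) && false))
step 2: [beta@0.0] (let x = ((\v.4) true) in ((((\w.(\p.true)) 2) true) && false))
step 3: [beta@0] (let x = 4 in ((((\w.(\p.true)) 2) true) && false))
step 4: [let@root] ((((\w.(\p.true)) 2) true) && false)
step 5: [beta@0.0] (((\p.true) true) && false)
step 6: [beta@0] (true && false)
step 7: [delta@root] false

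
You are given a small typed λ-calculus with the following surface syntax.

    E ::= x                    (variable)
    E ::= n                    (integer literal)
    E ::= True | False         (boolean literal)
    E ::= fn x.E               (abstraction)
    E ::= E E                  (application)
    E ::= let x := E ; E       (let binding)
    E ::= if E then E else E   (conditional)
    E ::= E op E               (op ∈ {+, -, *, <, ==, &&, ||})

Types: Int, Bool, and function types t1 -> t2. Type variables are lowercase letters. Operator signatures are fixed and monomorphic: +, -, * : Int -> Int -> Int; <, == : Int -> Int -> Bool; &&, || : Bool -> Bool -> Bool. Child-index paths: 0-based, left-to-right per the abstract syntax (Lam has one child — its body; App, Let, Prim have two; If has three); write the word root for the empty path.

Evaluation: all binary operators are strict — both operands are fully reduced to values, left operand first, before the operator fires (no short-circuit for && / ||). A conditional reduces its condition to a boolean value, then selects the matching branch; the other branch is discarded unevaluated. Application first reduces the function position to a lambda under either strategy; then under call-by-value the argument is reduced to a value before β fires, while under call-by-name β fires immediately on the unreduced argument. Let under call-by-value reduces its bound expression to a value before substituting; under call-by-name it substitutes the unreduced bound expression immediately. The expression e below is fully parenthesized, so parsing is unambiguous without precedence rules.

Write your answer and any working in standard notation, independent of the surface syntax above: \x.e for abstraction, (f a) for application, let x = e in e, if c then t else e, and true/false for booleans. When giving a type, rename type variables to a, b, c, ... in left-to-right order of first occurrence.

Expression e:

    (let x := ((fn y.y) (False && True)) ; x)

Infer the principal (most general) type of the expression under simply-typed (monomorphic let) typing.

Trace:
y : a
\y._ : a -> a
  unify Bool ~ Bool
  unify Bool ~ Bool
  unify a -> a ~ Bool -> b
  unify a ~ Bool
  unify Bool ~ b
_ _ : Bool
let x : Bool
x : Bool

Answer: Bool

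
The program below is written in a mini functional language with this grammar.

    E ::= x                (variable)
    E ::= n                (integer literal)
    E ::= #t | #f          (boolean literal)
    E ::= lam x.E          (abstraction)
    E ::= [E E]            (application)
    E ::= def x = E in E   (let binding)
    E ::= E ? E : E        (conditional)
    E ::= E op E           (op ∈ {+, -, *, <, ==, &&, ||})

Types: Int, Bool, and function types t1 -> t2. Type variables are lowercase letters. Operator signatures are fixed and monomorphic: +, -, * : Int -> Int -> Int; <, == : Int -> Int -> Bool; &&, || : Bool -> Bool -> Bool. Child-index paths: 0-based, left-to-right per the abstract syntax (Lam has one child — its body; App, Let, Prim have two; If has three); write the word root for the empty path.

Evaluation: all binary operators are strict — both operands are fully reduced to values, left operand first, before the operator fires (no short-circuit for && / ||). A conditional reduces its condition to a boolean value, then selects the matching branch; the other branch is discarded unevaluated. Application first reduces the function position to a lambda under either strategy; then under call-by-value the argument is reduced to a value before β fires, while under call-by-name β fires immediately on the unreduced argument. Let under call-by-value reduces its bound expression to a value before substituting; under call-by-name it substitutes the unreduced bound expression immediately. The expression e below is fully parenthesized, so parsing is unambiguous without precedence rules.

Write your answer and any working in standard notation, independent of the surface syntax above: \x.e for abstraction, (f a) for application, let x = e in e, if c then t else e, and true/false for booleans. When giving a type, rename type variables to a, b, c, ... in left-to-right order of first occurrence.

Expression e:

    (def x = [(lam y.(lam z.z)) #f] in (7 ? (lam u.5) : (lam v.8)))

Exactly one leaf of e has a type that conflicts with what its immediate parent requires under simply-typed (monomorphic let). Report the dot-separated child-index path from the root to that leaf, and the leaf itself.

Answer: 1.0 : 7

Working:
z : b
\z._ : b -> b
\y._ : a -> b -> b
  unify a -> b -> b ~ Bool -> c
  unify a ~ Bool
  unify b -> b ~ c
_ _ : b -> b
let x : b -> b
  unify Int ~ Bool
  FAIL: mismatch Int ~ Bool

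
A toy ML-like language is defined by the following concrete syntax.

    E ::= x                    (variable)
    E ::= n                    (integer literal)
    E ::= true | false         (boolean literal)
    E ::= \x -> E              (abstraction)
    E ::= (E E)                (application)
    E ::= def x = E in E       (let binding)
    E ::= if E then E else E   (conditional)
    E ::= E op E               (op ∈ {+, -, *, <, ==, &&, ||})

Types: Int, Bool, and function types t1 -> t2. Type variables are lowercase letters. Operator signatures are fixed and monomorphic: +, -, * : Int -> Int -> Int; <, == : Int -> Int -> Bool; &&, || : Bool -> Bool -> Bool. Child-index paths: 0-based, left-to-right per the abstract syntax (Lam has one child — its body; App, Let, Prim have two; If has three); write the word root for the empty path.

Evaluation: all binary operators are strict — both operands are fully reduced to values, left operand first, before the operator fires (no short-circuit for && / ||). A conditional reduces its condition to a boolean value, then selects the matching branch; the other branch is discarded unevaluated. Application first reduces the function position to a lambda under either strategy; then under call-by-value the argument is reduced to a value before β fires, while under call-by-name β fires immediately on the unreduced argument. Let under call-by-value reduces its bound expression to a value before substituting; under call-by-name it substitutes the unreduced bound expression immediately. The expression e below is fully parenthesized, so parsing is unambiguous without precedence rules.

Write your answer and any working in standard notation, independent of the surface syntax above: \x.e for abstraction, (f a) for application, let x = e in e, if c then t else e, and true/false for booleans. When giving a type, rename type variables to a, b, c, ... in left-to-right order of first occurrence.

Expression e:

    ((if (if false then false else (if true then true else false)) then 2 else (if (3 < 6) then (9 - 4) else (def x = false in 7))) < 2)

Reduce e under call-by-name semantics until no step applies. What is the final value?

Working:
step 0: ((if (if false then false else (if true then true else false)) then 2 else (if (3 < 6) then (9 - 4) else (let x = false in 7))) < 2)
step 1: [if@0.0] ((if (if true then true else false) then 2 else (if (3 < 6) then (9 - 4) else (let x = false in 7))) < 2)
step 2: [if@0.0] ((if true then 2 else (if (3 < 6) then (9 - 4) else (let x = false in 7))) < 2)
step 3: [if@0] (2 < 2)
step 4: [delta@root] false

Answer: false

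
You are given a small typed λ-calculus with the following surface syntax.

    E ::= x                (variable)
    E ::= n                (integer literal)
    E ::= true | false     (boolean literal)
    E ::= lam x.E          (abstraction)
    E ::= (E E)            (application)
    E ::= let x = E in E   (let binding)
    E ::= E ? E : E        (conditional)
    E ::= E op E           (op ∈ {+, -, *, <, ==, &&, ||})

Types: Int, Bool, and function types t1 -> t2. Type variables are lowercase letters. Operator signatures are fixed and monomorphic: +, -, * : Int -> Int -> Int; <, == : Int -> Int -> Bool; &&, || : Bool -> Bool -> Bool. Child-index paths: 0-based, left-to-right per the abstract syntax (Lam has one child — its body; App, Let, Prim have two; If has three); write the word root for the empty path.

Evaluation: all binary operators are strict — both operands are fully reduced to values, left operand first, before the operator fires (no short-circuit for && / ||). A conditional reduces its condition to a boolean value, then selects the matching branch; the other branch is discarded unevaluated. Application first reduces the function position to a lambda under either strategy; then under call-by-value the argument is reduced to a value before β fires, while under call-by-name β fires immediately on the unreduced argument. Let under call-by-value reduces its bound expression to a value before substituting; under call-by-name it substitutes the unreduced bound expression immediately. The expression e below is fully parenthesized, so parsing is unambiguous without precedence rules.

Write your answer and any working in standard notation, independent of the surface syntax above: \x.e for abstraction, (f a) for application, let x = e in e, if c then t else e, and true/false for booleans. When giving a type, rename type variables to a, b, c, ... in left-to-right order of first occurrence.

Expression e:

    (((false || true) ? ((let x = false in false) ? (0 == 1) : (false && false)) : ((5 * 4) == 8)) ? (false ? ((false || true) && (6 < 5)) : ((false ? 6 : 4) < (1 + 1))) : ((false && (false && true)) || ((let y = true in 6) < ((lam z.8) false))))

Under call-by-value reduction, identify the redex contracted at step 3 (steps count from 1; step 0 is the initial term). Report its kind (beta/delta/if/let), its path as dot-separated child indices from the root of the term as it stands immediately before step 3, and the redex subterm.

Answer: let at 0.0 : (let x = false in false)

Derivation:
step 0: (if (if (false || true) then (if (let x = false in false) then (0 == 1) else (false && false)) else ((5 * 4) == 8)) then (if false then ((false || true) && (6 < 5)) else ((if false then 6 else 4) < (1 + 1))) else ((false && (false && true)) || ((let y = true in 6) < ((\z.8) false))))
step 1: [delta@0.0] (if (if true then (if (let x = false in false) then (0 == 1) else (false && false)) else ((5 * 4) == 8)) then (if false then ((false || true) && (6 < 5)) else ((if false then 6 else 4) < (1 + 1))) else ((false && (false && true)) || ((let y = true in 6) < ((\z.8) false))))
step 2: [if@0] (if (if (let x = false in false) then (0 == 1) else (false && false)) then (if false then ((false || true) && (6 < 5)) else ((if false then 6 else 4) < (1 + 1))) else ((false && (false && true)) || ((let y = true in 6) < ((\z.8) false))))
step 3: [let@0.0] (if (if false then (0 == 1) else (false && false)) then (if false then ((false || true) && (6 < 5)) else ((if false then 6 else 4) < (1 + 1))) else ((false && (false && true)) || ((let y = true in 6) < ((\z.8) false))))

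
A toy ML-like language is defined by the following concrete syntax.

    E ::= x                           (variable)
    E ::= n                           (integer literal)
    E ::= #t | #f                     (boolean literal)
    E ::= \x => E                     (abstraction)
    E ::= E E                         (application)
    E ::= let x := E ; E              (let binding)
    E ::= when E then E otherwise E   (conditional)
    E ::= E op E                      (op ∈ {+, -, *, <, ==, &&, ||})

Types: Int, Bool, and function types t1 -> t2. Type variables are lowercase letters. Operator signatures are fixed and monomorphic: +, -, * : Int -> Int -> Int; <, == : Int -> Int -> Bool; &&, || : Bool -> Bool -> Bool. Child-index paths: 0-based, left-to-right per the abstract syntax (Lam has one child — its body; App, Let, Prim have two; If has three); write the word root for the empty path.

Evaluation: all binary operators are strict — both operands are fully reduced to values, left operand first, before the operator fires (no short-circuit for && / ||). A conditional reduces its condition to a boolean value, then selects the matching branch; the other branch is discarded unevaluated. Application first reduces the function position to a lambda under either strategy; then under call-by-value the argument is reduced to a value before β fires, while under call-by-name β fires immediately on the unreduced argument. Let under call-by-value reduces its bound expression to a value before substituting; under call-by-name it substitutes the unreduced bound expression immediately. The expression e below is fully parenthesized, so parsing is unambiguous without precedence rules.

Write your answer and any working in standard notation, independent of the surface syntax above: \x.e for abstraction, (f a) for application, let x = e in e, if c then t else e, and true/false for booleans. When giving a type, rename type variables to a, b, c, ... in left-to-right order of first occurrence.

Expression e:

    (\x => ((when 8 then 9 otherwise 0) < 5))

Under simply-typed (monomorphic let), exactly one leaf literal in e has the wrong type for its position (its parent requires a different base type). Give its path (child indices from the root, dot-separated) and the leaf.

Derivation:
  unify Int ~ Bool
  FAIL: mismatch Int ~ Bool

Answer: 0.0.0 : 8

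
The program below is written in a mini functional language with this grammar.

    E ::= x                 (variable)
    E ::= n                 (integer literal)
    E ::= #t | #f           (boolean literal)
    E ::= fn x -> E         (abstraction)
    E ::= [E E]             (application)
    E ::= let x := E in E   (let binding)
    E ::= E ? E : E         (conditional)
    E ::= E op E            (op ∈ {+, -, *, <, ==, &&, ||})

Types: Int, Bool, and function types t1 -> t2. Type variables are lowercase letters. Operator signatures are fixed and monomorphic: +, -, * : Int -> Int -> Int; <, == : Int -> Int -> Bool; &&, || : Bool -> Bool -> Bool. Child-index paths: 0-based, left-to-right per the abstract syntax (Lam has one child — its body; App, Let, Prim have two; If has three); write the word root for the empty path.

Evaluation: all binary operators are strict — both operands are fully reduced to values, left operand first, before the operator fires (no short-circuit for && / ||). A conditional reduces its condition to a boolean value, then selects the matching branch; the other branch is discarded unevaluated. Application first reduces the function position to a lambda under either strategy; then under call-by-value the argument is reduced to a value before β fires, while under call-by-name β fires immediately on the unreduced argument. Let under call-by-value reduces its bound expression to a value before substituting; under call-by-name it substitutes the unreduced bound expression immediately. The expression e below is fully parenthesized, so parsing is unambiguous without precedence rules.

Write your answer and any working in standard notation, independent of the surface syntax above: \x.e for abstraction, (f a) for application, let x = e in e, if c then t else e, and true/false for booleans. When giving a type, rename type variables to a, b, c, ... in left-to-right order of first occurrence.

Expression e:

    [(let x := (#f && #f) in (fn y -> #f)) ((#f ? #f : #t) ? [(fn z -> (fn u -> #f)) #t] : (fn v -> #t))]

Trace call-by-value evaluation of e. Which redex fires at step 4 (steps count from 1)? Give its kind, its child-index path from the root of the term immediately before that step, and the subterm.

Trace:
step 0: ((let x = (false && false) in (\y.false)) (if (if false then false else true) then ((\z.(\u.false)) true) else (\v.true)))
step 1: [delta@0.0] ((let x = false in (\y.false)) (if (if false then false else true) then ((\z.(\u.false)) true) else (\v.true)))
step 2: [let@0] ((\y.false) (if (if false then false else true) then ((\z.(\u.false)) true) else (\v.true)))
step 3: [if@1.0] ((\y.false) (if true then ((\z.(\u.false)) true) else (\v.true)))
step 4: [if@1] ((\y.false) ((\z.(\u.false)) true))

Answer: if at 1 : (if true then ((\z.(\u.false)) true) else (\v.true))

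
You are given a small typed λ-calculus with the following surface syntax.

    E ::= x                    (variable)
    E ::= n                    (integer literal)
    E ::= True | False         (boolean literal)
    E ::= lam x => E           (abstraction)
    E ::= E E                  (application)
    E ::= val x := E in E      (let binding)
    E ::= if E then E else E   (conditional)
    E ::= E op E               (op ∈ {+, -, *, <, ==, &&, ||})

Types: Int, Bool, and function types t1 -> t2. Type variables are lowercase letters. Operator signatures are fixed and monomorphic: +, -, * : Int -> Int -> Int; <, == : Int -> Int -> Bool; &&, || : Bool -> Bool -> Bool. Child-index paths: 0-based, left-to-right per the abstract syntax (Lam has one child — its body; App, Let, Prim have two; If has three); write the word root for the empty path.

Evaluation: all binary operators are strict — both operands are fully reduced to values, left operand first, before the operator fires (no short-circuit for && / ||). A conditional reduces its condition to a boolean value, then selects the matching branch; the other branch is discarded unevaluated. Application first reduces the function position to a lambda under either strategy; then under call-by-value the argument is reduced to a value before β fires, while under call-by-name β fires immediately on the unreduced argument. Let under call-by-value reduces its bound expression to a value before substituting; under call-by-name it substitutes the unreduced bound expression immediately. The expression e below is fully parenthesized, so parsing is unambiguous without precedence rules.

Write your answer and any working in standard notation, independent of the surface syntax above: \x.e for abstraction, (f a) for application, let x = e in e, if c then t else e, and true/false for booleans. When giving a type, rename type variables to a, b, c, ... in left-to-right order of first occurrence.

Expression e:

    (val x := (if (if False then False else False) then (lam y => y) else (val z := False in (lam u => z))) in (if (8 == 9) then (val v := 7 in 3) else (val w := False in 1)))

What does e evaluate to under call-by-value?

Answer: 1

Working:
step 0: (let x = (if (if false then false else false) then (\y.y) else (let z = false in (\u.z))) in (if (8 == 9) then (let v = 7 in 3) else (let w = false in 1)))
step 1: [if@0.0] (let x = (if false then (\y.y) else (let z = false in (\u.z))) in (if (8 == 9) then (let v = 7 in 3) else (let w = false in 1)))
step 2: [if@0] (let x = (let z = false in (\u.z)) in (if (8 == 9) then (let v = 7 in 3) else (let w = false in 1)))
step 3: [let@0] (let x = (\u.false) in (if (8 == 9) then (let v = 7 in 3) else (let w = false in 1)))
step 4: [let@root] (if (8 == 9) then (let v = 7 in 3) else (let w = false in 1))
step 5: [delta@0] (if false then (let v = 7 in 3) else (let w = false in 1))
step 6: [if@root] (let w = false in 1)
step 7: [let@root] 1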